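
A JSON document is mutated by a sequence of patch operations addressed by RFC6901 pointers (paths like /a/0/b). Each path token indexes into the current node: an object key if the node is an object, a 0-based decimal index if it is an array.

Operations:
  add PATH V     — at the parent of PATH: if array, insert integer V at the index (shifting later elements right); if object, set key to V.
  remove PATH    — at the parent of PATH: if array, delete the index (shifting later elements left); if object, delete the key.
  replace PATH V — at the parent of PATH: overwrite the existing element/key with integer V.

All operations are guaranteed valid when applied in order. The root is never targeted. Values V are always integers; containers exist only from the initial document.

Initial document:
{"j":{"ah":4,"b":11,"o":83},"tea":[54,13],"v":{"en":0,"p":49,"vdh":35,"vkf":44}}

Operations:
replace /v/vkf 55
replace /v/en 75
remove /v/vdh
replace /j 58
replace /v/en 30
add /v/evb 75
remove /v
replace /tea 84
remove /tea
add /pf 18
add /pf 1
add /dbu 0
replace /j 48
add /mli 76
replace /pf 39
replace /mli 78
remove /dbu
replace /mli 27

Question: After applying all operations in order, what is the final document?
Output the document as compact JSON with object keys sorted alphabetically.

Answer: {"j":48,"mli":27,"pf":39}

Derivation:
After op 1 (replace /v/vkf 55): {"j":{"ah":4,"b":11,"o":83},"tea":[54,13],"v":{"en":0,"p":49,"vdh":35,"vkf":55}}
After op 2 (replace /v/en 75): {"j":{"ah":4,"b":11,"o":83},"tea":[54,13],"v":{"en":75,"p":49,"vdh":35,"vkf":55}}
After op 3 (remove /v/vdh): {"j":{"ah":4,"b":11,"o":83},"tea":[54,13],"v":{"en":75,"p":49,"vkf":55}}
After op 4 (replace /j 58): {"j":58,"tea":[54,13],"v":{"en":75,"p":49,"vkf":55}}
After op 5 (replace /v/en 30): {"j":58,"tea":[54,13],"v":{"en":30,"p":49,"vkf":55}}
After op 6 (add /v/evb 75): {"j":58,"tea":[54,13],"v":{"en":30,"evb":75,"p":49,"vkf":55}}
After op 7 (remove /v): {"j":58,"tea":[54,13]}
After op 8 (replace /tea 84): {"j":58,"tea":84}
After op 9 (remove /tea): {"j":58}
After op 10 (add /pf 18): {"j":58,"pf":18}
After op 11 (add /pf 1): {"j":58,"pf":1}
After op 12 (add /dbu 0): {"dbu":0,"j":58,"pf":1}
After op 13 (replace /j 48): {"dbu":0,"j":48,"pf":1}
After op 14 (add /mli 76): {"dbu":0,"j":48,"mli":76,"pf":1}
After op 15 (replace /pf 39): {"dbu":0,"j":48,"mli":76,"pf":39}
After op 16 (replace /mli 78): {"dbu":0,"j":48,"mli":78,"pf":39}
After op 17 (remove /dbu): {"j":48,"mli":78,"pf":39}
After op 18 (replace /mli 27): {"j":48,"mli":27,"pf":39}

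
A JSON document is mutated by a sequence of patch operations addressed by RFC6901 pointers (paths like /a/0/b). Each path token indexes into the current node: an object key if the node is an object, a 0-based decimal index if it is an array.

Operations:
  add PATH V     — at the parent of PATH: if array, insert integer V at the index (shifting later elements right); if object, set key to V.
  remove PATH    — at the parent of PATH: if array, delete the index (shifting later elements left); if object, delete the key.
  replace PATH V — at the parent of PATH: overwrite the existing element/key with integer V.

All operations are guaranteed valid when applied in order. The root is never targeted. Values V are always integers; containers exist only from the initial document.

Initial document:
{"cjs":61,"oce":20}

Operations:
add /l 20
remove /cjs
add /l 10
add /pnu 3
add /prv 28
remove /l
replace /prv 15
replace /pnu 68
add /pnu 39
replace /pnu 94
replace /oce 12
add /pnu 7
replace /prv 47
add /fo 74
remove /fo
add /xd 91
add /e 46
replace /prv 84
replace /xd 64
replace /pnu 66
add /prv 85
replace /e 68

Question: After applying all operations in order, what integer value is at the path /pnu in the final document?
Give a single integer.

After op 1 (add /l 20): {"cjs":61,"l":20,"oce":20}
After op 2 (remove /cjs): {"l":20,"oce":20}
After op 3 (add /l 10): {"l":10,"oce":20}
After op 4 (add /pnu 3): {"l":10,"oce":20,"pnu":3}
After op 5 (add /prv 28): {"l":10,"oce":20,"pnu":3,"prv":28}
After op 6 (remove /l): {"oce":20,"pnu":3,"prv":28}
After op 7 (replace /prv 15): {"oce":20,"pnu":3,"prv":15}
After op 8 (replace /pnu 68): {"oce":20,"pnu":68,"prv":15}
After op 9 (add /pnu 39): {"oce":20,"pnu":39,"prv":15}
After op 10 (replace /pnu 94): {"oce":20,"pnu":94,"prv":15}
After op 11 (replace /oce 12): {"oce":12,"pnu":94,"prv":15}
After op 12 (add /pnu 7): {"oce":12,"pnu":7,"prv":15}
After op 13 (replace /prv 47): {"oce":12,"pnu":7,"prv":47}
After op 14 (add /fo 74): {"fo":74,"oce":12,"pnu":7,"prv":47}
After op 15 (remove /fo): {"oce":12,"pnu":7,"prv":47}
After op 16 (add /xd 91): {"oce":12,"pnu":7,"prv":47,"xd":91}
After op 17 (add /e 46): {"e":46,"oce":12,"pnu":7,"prv":47,"xd":91}
After op 18 (replace /prv 84): {"e":46,"oce":12,"pnu":7,"prv":84,"xd":91}
After op 19 (replace /xd 64): {"e":46,"oce":12,"pnu":7,"prv":84,"xd":64}
After op 20 (replace /pnu 66): {"e":46,"oce":12,"pnu":66,"prv":84,"xd":64}
After op 21 (add /prv 85): {"e":46,"oce":12,"pnu":66,"prv":85,"xd":64}
After op 22 (replace /e 68): {"e":68,"oce":12,"pnu":66,"prv":85,"xd":64}
Value at /pnu: 66

Answer: 66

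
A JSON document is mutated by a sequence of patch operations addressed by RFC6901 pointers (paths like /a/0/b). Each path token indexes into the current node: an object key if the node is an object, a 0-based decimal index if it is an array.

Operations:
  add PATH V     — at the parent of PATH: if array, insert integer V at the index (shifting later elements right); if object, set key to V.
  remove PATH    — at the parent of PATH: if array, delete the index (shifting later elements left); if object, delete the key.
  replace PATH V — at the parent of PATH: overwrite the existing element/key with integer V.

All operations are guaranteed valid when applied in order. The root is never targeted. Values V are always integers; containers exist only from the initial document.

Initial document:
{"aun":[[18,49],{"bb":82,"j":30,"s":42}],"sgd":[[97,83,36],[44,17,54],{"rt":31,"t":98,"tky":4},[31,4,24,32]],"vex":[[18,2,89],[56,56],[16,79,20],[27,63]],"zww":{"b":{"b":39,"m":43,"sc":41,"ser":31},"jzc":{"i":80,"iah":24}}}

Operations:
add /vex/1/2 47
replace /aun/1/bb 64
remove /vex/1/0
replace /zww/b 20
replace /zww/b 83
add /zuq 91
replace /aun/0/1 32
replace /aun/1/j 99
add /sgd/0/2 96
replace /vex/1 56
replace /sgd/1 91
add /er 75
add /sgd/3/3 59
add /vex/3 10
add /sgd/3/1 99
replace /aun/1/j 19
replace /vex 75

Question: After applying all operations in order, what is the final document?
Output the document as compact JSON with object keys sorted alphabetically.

Answer: {"aun":[[18,32],{"bb":64,"j":19,"s":42}],"er":75,"sgd":[[97,83,96,36],91,{"rt":31,"t":98,"tky":4},[31,99,4,24,59,32]],"vex":75,"zuq":91,"zww":{"b":83,"jzc":{"i":80,"iah":24}}}

Derivation:
After op 1 (add /vex/1/2 47): {"aun":[[18,49],{"bb":82,"j":30,"s":42}],"sgd":[[97,83,36],[44,17,54],{"rt":31,"t":98,"tky":4},[31,4,24,32]],"vex":[[18,2,89],[56,56,47],[16,79,20],[27,63]],"zww":{"b":{"b":39,"m":43,"sc":41,"ser":31},"jzc":{"i":80,"iah":24}}}
After op 2 (replace /aun/1/bb 64): {"aun":[[18,49],{"bb":64,"j":30,"s":42}],"sgd":[[97,83,36],[44,17,54],{"rt":31,"t":98,"tky":4},[31,4,24,32]],"vex":[[18,2,89],[56,56,47],[16,79,20],[27,63]],"zww":{"b":{"b":39,"m":43,"sc":41,"ser":31},"jzc":{"i":80,"iah":24}}}
After op 3 (remove /vex/1/0): {"aun":[[18,49],{"bb":64,"j":30,"s":42}],"sgd":[[97,83,36],[44,17,54],{"rt":31,"t":98,"tky":4},[31,4,24,32]],"vex":[[18,2,89],[56,47],[16,79,20],[27,63]],"zww":{"b":{"b":39,"m":43,"sc":41,"ser":31},"jzc":{"i":80,"iah":24}}}
After op 4 (replace /zww/b 20): {"aun":[[18,49],{"bb":64,"j":30,"s":42}],"sgd":[[97,83,36],[44,17,54],{"rt":31,"t":98,"tky":4},[31,4,24,32]],"vex":[[18,2,89],[56,47],[16,79,20],[27,63]],"zww":{"b":20,"jzc":{"i":80,"iah":24}}}
After op 5 (replace /zww/b 83): {"aun":[[18,49],{"bb":64,"j":30,"s":42}],"sgd":[[97,83,36],[44,17,54],{"rt":31,"t":98,"tky":4},[31,4,24,32]],"vex":[[18,2,89],[56,47],[16,79,20],[27,63]],"zww":{"b":83,"jzc":{"i":80,"iah":24}}}
After op 6 (add /zuq 91): {"aun":[[18,49],{"bb":64,"j":30,"s":42}],"sgd":[[97,83,36],[44,17,54],{"rt":31,"t":98,"tky":4},[31,4,24,32]],"vex":[[18,2,89],[56,47],[16,79,20],[27,63]],"zuq":91,"zww":{"b":83,"jzc":{"i":80,"iah":24}}}
After op 7 (replace /aun/0/1 32): {"aun":[[18,32],{"bb":64,"j":30,"s":42}],"sgd":[[97,83,36],[44,17,54],{"rt":31,"t":98,"tky":4},[31,4,24,32]],"vex":[[18,2,89],[56,47],[16,79,20],[27,63]],"zuq":91,"zww":{"b":83,"jzc":{"i":80,"iah":24}}}
After op 8 (replace /aun/1/j 99): {"aun":[[18,32],{"bb":64,"j":99,"s":42}],"sgd":[[97,83,36],[44,17,54],{"rt":31,"t":98,"tky":4},[31,4,24,32]],"vex":[[18,2,89],[56,47],[16,79,20],[27,63]],"zuq":91,"zww":{"b":83,"jzc":{"i":80,"iah":24}}}
After op 9 (add /sgd/0/2 96): {"aun":[[18,32],{"bb":64,"j":99,"s":42}],"sgd":[[97,83,96,36],[44,17,54],{"rt":31,"t":98,"tky":4},[31,4,24,32]],"vex":[[18,2,89],[56,47],[16,79,20],[27,63]],"zuq":91,"zww":{"b":83,"jzc":{"i":80,"iah":24}}}
After op 10 (replace /vex/1 56): {"aun":[[18,32],{"bb":64,"j":99,"s":42}],"sgd":[[97,83,96,36],[44,17,54],{"rt":31,"t":98,"tky":4},[31,4,24,32]],"vex":[[18,2,89],56,[16,79,20],[27,63]],"zuq":91,"zww":{"b":83,"jzc":{"i":80,"iah":24}}}
After op 11 (replace /sgd/1 91): {"aun":[[18,32],{"bb":64,"j":99,"s":42}],"sgd":[[97,83,96,36],91,{"rt":31,"t":98,"tky":4},[31,4,24,32]],"vex":[[18,2,89],56,[16,79,20],[27,63]],"zuq":91,"zww":{"b":83,"jzc":{"i":80,"iah":24}}}
After op 12 (add /er 75): {"aun":[[18,32],{"bb":64,"j":99,"s":42}],"er":75,"sgd":[[97,83,96,36],91,{"rt":31,"t":98,"tky":4},[31,4,24,32]],"vex":[[18,2,89],56,[16,79,20],[27,63]],"zuq":91,"zww":{"b":83,"jzc":{"i":80,"iah":24}}}
After op 13 (add /sgd/3/3 59): {"aun":[[18,32],{"bb":64,"j":99,"s":42}],"er":75,"sgd":[[97,83,96,36],91,{"rt":31,"t":98,"tky":4},[31,4,24,59,32]],"vex":[[18,2,89],56,[16,79,20],[27,63]],"zuq":91,"zww":{"b":83,"jzc":{"i":80,"iah":24}}}
After op 14 (add /vex/3 10): {"aun":[[18,32],{"bb":64,"j":99,"s":42}],"er":75,"sgd":[[97,83,96,36],91,{"rt":31,"t":98,"tky":4},[31,4,24,59,32]],"vex":[[18,2,89],56,[16,79,20],10,[27,63]],"zuq":91,"zww":{"b":83,"jzc":{"i":80,"iah":24}}}
After op 15 (add /sgd/3/1 99): {"aun":[[18,32],{"bb":64,"j":99,"s":42}],"er":75,"sgd":[[97,83,96,36],91,{"rt":31,"t":98,"tky":4},[31,99,4,24,59,32]],"vex":[[18,2,89],56,[16,79,20],10,[27,63]],"zuq":91,"zww":{"b":83,"jzc":{"i":80,"iah":24}}}
After op 16 (replace /aun/1/j 19): {"aun":[[18,32],{"bb":64,"j":19,"s":42}],"er":75,"sgd":[[97,83,96,36],91,{"rt":31,"t":98,"tky":4},[31,99,4,24,59,32]],"vex":[[18,2,89],56,[16,79,20],10,[27,63]],"zuq":91,"zww":{"b":83,"jzc":{"i":80,"iah":24}}}
After op 17 (replace /vex 75): {"aun":[[18,32],{"bb":64,"j":19,"s":42}],"er":75,"sgd":[[97,83,96,36],91,{"rt":31,"t":98,"tky":4},[31,99,4,24,59,32]],"vex":75,"zuq":91,"zww":{"b":83,"jzc":{"i":80,"iah":24}}}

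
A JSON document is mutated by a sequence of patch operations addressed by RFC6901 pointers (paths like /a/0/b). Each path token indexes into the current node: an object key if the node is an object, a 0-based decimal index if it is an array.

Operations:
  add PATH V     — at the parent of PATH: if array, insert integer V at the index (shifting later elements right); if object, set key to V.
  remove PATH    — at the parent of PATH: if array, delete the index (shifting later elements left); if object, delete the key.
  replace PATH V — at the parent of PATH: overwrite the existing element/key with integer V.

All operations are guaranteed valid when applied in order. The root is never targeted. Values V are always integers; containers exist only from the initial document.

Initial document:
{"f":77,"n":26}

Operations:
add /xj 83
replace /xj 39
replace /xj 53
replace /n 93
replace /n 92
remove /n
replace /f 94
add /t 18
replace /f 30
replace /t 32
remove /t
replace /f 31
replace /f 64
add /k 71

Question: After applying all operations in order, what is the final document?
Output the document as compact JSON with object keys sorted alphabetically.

After op 1 (add /xj 83): {"f":77,"n":26,"xj":83}
After op 2 (replace /xj 39): {"f":77,"n":26,"xj":39}
After op 3 (replace /xj 53): {"f":77,"n":26,"xj":53}
After op 4 (replace /n 93): {"f":77,"n":93,"xj":53}
After op 5 (replace /n 92): {"f":77,"n":92,"xj":53}
After op 6 (remove /n): {"f":77,"xj":53}
After op 7 (replace /f 94): {"f":94,"xj":53}
After op 8 (add /t 18): {"f":94,"t":18,"xj":53}
After op 9 (replace /f 30): {"f":30,"t":18,"xj":53}
After op 10 (replace /t 32): {"f":30,"t":32,"xj":53}
After op 11 (remove /t): {"f":30,"xj":53}
After op 12 (replace /f 31): {"f":31,"xj":53}
After op 13 (replace /f 64): {"f":64,"xj":53}
After op 14 (add /k 71): {"f":64,"k":71,"xj":53}

Answer: {"f":64,"k":71,"xj":53}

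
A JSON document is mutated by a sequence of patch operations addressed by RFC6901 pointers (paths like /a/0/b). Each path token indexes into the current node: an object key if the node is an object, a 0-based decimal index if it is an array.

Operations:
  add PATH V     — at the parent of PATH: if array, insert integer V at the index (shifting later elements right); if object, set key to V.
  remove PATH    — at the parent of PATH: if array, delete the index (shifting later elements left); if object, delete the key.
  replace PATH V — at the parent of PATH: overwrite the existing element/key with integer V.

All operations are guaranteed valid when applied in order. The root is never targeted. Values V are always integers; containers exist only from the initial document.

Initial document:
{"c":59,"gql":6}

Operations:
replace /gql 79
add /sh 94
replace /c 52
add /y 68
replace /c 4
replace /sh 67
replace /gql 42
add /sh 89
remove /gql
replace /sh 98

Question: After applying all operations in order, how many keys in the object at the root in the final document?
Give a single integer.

After op 1 (replace /gql 79): {"c":59,"gql":79}
After op 2 (add /sh 94): {"c":59,"gql":79,"sh":94}
After op 3 (replace /c 52): {"c":52,"gql":79,"sh":94}
After op 4 (add /y 68): {"c":52,"gql":79,"sh":94,"y":68}
After op 5 (replace /c 4): {"c":4,"gql":79,"sh":94,"y":68}
After op 6 (replace /sh 67): {"c":4,"gql":79,"sh":67,"y":68}
After op 7 (replace /gql 42): {"c":4,"gql":42,"sh":67,"y":68}
After op 8 (add /sh 89): {"c":4,"gql":42,"sh":89,"y":68}
After op 9 (remove /gql): {"c":4,"sh":89,"y":68}
After op 10 (replace /sh 98): {"c":4,"sh":98,"y":68}
Size at the root: 3

Answer: 3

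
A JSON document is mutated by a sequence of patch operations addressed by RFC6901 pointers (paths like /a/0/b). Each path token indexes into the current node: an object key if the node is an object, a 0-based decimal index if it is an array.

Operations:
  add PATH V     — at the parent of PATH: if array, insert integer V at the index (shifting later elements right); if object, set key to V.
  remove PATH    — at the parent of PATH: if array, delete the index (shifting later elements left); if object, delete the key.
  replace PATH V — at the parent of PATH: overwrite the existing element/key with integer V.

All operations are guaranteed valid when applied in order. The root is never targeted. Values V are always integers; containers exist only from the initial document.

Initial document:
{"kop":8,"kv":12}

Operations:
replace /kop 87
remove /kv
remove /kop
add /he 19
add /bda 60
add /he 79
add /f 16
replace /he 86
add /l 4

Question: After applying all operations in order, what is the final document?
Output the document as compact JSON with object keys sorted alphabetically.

Answer: {"bda":60,"f":16,"he":86,"l":4}

Derivation:
After op 1 (replace /kop 87): {"kop":87,"kv":12}
After op 2 (remove /kv): {"kop":87}
After op 3 (remove /kop): {}
After op 4 (add /he 19): {"he":19}
After op 5 (add /bda 60): {"bda":60,"he":19}
After op 6 (add /he 79): {"bda":60,"he":79}
After op 7 (add /f 16): {"bda":60,"f":16,"he":79}
After op 8 (replace /he 86): {"bda":60,"f":16,"he":86}
After op 9 (add /l 4): {"bda":60,"f":16,"he":86,"l":4}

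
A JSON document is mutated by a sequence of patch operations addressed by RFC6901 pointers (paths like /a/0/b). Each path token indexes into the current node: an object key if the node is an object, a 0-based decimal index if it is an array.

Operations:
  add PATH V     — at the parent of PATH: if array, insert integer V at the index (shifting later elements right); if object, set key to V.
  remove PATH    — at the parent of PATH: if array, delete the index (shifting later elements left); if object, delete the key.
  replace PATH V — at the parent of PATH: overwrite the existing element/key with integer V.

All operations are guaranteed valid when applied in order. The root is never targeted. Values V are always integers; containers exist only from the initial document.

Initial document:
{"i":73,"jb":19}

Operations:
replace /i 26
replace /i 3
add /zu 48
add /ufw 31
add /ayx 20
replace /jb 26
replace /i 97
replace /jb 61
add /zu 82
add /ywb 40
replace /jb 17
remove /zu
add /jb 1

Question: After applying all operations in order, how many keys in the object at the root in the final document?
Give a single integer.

After op 1 (replace /i 26): {"i":26,"jb":19}
After op 2 (replace /i 3): {"i":3,"jb":19}
After op 3 (add /zu 48): {"i":3,"jb":19,"zu":48}
After op 4 (add /ufw 31): {"i":3,"jb":19,"ufw":31,"zu":48}
After op 5 (add /ayx 20): {"ayx":20,"i":3,"jb":19,"ufw":31,"zu":48}
After op 6 (replace /jb 26): {"ayx":20,"i":3,"jb":26,"ufw":31,"zu":48}
After op 7 (replace /i 97): {"ayx":20,"i":97,"jb":26,"ufw":31,"zu":48}
After op 8 (replace /jb 61): {"ayx":20,"i":97,"jb":61,"ufw":31,"zu":48}
After op 9 (add /zu 82): {"ayx":20,"i":97,"jb":61,"ufw":31,"zu":82}
After op 10 (add /ywb 40): {"ayx":20,"i":97,"jb":61,"ufw":31,"ywb":40,"zu":82}
After op 11 (replace /jb 17): {"ayx":20,"i":97,"jb":17,"ufw":31,"ywb":40,"zu":82}
After op 12 (remove /zu): {"ayx":20,"i":97,"jb":17,"ufw":31,"ywb":40}
After op 13 (add /jb 1): {"ayx":20,"i":97,"jb":1,"ufw":31,"ywb":40}
Size at the root: 5

Answer: 5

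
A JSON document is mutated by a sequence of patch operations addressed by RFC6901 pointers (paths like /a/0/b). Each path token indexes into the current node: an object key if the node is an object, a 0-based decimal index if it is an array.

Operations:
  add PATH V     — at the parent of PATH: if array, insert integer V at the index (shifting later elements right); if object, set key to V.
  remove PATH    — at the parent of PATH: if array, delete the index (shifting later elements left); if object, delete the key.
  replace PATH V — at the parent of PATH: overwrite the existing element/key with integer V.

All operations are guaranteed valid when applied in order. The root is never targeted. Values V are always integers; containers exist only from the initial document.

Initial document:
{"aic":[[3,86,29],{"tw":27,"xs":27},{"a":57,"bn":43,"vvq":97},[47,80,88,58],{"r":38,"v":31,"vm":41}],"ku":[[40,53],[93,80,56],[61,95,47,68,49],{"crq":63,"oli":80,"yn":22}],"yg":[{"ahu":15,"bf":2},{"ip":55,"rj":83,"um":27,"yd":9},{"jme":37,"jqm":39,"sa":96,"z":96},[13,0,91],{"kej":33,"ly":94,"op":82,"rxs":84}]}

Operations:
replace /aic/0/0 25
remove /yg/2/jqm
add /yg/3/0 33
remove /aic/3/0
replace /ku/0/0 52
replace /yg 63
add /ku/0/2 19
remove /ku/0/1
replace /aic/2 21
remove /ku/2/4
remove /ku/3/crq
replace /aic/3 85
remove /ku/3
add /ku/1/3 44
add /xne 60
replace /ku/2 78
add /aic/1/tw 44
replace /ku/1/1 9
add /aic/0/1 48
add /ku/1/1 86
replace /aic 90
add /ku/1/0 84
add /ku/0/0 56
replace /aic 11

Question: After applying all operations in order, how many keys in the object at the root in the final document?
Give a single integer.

Answer: 4

Derivation:
After op 1 (replace /aic/0/0 25): {"aic":[[25,86,29],{"tw":27,"xs":27},{"a":57,"bn":43,"vvq":97},[47,80,88,58],{"r":38,"v":31,"vm":41}],"ku":[[40,53],[93,80,56],[61,95,47,68,49],{"crq":63,"oli":80,"yn":22}],"yg":[{"ahu":15,"bf":2},{"ip":55,"rj":83,"um":27,"yd":9},{"jme":37,"jqm":39,"sa":96,"z":96},[13,0,91],{"kej":33,"ly":94,"op":82,"rxs":84}]}
After op 2 (remove /yg/2/jqm): {"aic":[[25,86,29],{"tw":27,"xs":27},{"a":57,"bn":43,"vvq":97},[47,80,88,58],{"r":38,"v":31,"vm":41}],"ku":[[40,53],[93,80,56],[61,95,47,68,49],{"crq":63,"oli":80,"yn":22}],"yg":[{"ahu":15,"bf":2},{"ip":55,"rj":83,"um":27,"yd":9},{"jme":37,"sa":96,"z":96},[13,0,91],{"kej":33,"ly":94,"op":82,"rxs":84}]}
After op 3 (add /yg/3/0 33): {"aic":[[25,86,29],{"tw":27,"xs":27},{"a":57,"bn":43,"vvq":97},[47,80,88,58],{"r":38,"v":31,"vm":41}],"ku":[[40,53],[93,80,56],[61,95,47,68,49],{"crq":63,"oli":80,"yn":22}],"yg":[{"ahu":15,"bf":2},{"ip":55,"rj":83,"um":27,"yd":9},{"jme":37,"sa":96,"z":96},[33,13,0,91],{"kej":33,"ly":94,"op":82,"rxs":84}]}
After op 4 (remove /aic/3/0): {"aic":[[25,86,29],{"tw":27,"xs":27},{"a":57,"bn":43,"vvq":97},[80,88,58],{"r":38,"v":31,"vm":41}],"ku":[[40,53],[93,80,56],[61,95,47,68,49],{"crq":63,"oli":80,"yn":22}],"yg":[{"ahu":15,"bf":2},{"ip":55,"rj":83,"um":27,"yd":9},{"jme":37,"sa":96,"z":96},[33,13,0,91],{"kej":33,"ly":94,"op":82,"rxs":84}]}
After op 5 (replace /ku/0/0 52): {"aic":[[25,86,29],{"tw":27,"xs":27},{"a":57,"bn":43,"vvq":97},[80,88,58],{"r":38,"v":31,"vm":41}],"ku":[[52,53],[93,80,56],[61,95,47,68,49],{"crq":63,"oli":80,"yn":22}],"yg":[{"ahu":15,"bf":2},{"ip":55,"rj":83,"um":27,"yd":9},{"jme":37,"sa":96,"z":96},[33,13,0,91],{"kej":33,"ly":94,"op":82,"rxs":84}]}
After op 6 (replace /yg 63): {"aic":[[25,86,29],{"tw":27,"xs":27},{"a":57,"bn":43,"vvq":97},[80,88,58],{"r":38,"v":31,"vm":41}],"ku":[[52,53],[93,80,56],[61,95,47,68,49],{"crq":63,"oli":80,"yn":22}],"yg":63}
After op 7 (add /ku/0/2 19): {"aic":[[25,86,29],{"tw":27,"xs":27},{"a":57,"bn":43,"vvq":97},[80,88,58],{"r":38,"v":31,"vm":41}],"ku":[[52,53,19],[93,80,56],[61,95,47,68,49],{"crq":63,"oli":80,"yn":22}],"yg":63}
After op 8 (remove /ku/0/1): {"aic":[[25,86,29],{"tw":27,"xs":27},{"a":57,"bn":43,"vvq":97},[80,88,58],{"r":38,"v":31,"vm":41}],"ku":[[52,19],[93,80,56],[61,95,47,68,49],{"crq":63,"oli":80,"yn":22}],"yg":63}
After op 9 (replace /aic/2 21): {"aic":[[25,86,29],{"tw":27,"xs":27},21,[80,88,58],{"r":38,"v":31,"vm":41}],"ku":[[52,19],[93,80,56],[61,95,47,68,49],{"crq":63,"oli":80,"yn":22}],"yg":63}
After op 10 (remove /ku/2/4): {"aic":[[25,86,29],{"tw":27,"xs":27},21,[80,88,58],{"r":38,"v":31,"vm":41}],"ku":[[52,19],[93,80,56],[61,95,47,68],{"crq":63,"oli":80,"yn":22}],"yg":63}
After op 11 (remove /ku/3/crq): {"aic":[[25,86,29],{"tw":27,"xs":27},21,[80,88,58],{"r":38,"v":31,"vm":41}],"ku":[[52,19],[93,80,56],[61,95,47,68],{"oli":80,"yn":22}],"yg":63}
After op 12 (replace /aic/3 85): {"aic":[[25,86,29],{"tw":27,"xs":27},21,85,{"r":38,"v":31,"vm":41}],"ku":[[52,19],[93,80,56],[61,95,47,68],{"oli":80,"yn":22}],"yg":63}
After op 13 (remove /ku/3): {"aic":[[25,86,29],{"tw":27,"xs":27},21,85,{"r":38,"v":31,"vm":41}],"ku":[[52,19],[93,80,56],[61,95,47,68]],"yg":63}
After op 14 (add /ku/1/3 44): {"aic":[[25,86,29],{"tw":27,"xs":27},21,85,{"r":38,"v":31,"vm":41}],"ku":[[52,19],[93,80,56,44],[61,95,47,68]],"yg":63}
After op 15 (add /xne 60): {"aic":[[25,86,29],{"tw":27,"xs":27},21,85,{"r":38,"v":31,"vm":41}],"ku":[[52,19],[93,80,56,44],[61,95,47,68]],"xne":60,"yg":63}
After op 16 (replace /ku/2 78): {"aic":[[25,86,29],{"tw":27,"xs":27},21,85,{"r":38,"v":31,"vm":41}],"ku":[[52,19],[93,80,56,44],78],"xne":60,"yg":63}
After op 17 (add /aic/1/tw 44): {"aic":[[25,86,29],{"tw":44,"xs":27},21,85,{"r":38,"v":31,"vm":41}],"ku":[[52,19],[93,80,56,44],78],"xne":60,"yg":63}
After op 18 (replace /ku/1/1 9): {"aic":[[25,86,29],{"tw":44,"xs":27},21,85,{"r":38,"v":31,"vm":41}],"ku":[[52,19],[93,9,56,44],78],"xne":60,"yg":63}
After op 19 (add /aic/0/1 48): {"aic":[[25,48,86,29],{"tw":44,"xs":27},21,85,{"r":38,"v":31,"vm":41}],"ku":[[52,19],[93,9,56,44],78],"xne":60,"yg":63}
After op 20 (add /ku/1/1 86): {"aic":[[25,48,86,29],{"tw":44,"xs":27},21,85,{"r":38,"v":31,"vm":41}],"ku":[[52,19],[93,86,9,56,44],78],"xne":60,"yg":63}
After op 21 (replace /aic 90): {"aic":90,"ku":[[52,19],[93,86,9,56,44],78],"xne":60,"yg":63}
After op 22 (add /ku/1/0 84): {"aic":90,"ku":[[52,19],[84,93,86,9,56,44],78],"xne":60,"yg":63}
After op 23 (add /ku/0/0 56): {"aic":90,"ku":[[56,52,19],[84,93,86,9,56,44],78],"xne":60,"yg":63}
After op 24 (replace /aic 11): {"aic":11,"ku":[[56,52,19],[84,93,86,9,56,44],78],"xne":60,"yg":63}
Size at the root: 4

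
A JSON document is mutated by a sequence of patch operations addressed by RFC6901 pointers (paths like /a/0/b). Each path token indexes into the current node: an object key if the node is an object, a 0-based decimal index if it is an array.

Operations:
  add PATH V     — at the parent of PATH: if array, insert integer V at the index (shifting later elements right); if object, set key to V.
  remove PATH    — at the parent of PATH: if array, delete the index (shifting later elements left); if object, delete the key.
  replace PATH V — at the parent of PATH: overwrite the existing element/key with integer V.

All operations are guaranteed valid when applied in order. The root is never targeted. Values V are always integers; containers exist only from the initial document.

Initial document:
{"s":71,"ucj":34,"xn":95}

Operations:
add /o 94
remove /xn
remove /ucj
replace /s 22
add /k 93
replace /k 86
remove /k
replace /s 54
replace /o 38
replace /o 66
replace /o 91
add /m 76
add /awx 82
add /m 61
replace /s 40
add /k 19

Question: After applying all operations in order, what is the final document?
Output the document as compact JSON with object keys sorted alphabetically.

Answer: {"awx":82,"k":19,"m":61,"o":91,"s":40}

Derivation:
After op 1 (add /o 94): {"o":94,"s":71,"ucj":34,"xn":95}
After op 2 (remove /xn): {"o":94,"s":71,"ucj":34}
After op 3 (remove /ucj): {"o":94,"s":71}
After op 4 (replace /s 22): {"o":94,"s":22}
After op 5 (add /k 93): {"k":93,"o":94,"s":22}
After op 6 (replace /k 86): {"k":86,"o":94,"s":22}
After op 7 (remove /k): {"o":94,"s":22}
After op 8 (replace /s 54): {"o":94,"s":54}
After op 9 (replace /o 38): {"o":38,"s":54}
After op 10 (replace /o 66): {"o":66,"s":54}
After op 11 (replace /o 91): {"o":91,"s":54}
After op 12 (add /m 76): {"m":76,"o":91,"s":54}
After op 13 (add /awx 82): {"awx":82,"m":76,"o":91,"s":54}
After op 14 (add /m 61): {"awx":82,"m":61,"o":91,"s":54}
After op 15 (replace /s 40): {"awx":82,"m":61,"o":91,"s":40}
After op 16 (add /k 19): {"awx":82,"k":19,"m":61,"o":91,"s":40}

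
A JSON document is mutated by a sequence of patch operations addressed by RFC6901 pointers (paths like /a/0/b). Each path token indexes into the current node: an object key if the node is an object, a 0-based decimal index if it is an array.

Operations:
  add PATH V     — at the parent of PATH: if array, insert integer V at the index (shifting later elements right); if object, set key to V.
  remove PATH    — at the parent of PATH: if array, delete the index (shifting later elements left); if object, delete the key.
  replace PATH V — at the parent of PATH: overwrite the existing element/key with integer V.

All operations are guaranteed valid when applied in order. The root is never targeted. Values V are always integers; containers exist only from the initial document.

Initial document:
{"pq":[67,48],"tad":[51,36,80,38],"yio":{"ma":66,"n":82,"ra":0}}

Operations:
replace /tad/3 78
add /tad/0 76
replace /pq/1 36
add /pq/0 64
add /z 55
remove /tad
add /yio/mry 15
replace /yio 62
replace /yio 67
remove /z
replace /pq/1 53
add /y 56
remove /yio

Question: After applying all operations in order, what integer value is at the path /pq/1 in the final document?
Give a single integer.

Answer: 53

Derivation:
After op 1 (replace /tad/3 78): {"pq":[67,48],"tad":[51,36,80,78],"yio":{"ma":66,"n":82,"ra":0}}
After op 2 (add /tad/0 76): {"pq":[67,48],"tad":[76,51,36,80,78],"yio":{"ma":66,"n":82,"ra":0}}
After op 3 (replace /pq/1 36): {"pq":[67,36],"tad":[76,51,36,80,78],"yio":{"ma":66,"n":82,"ra":0}}
After op 4 (add /pq/0 64): {"pq":[64,67,36],"tad":[76,51,36,80,78],"yio":{"ma":66,"n":82,"ra":0}}
After op 5 (add /z 55): {"pq":[64,67,36],"tad":[76,51,36,80,78],"yio":{"ma":66,"n":82,"ra":0},"z":55}
After op 6 (remove /tad): {"pq":[64,67,36],"yio":{"ma":66,"n":82,"ra":0},"z":55}
After op 7 (add /yio/mry 15): {"pq":[64,67,36],"yio":{"ma":66,"mry":15,"n":82,"ra":0},"z":55}
After op 8 (replace /yio 62): {"pq":[64,67,36],"yio":62,"z":55}
After op 9 (replace /yio 67): {"pq":[64,67,36],"yio":67,"z":55}
After op 10 (remove /z): {"pq":[64,67,36],"yio":67}
After op 11 (replace /pq/1 53): {"pq":[64,53,36],"yio":67}
After op 12 (add /y 56): {"pq":[64,53,36],"y":56,"yio":67}
After op 13 (remove /yio): {"pq":[64,53,36],"y":56}
Value at /pq/1: 53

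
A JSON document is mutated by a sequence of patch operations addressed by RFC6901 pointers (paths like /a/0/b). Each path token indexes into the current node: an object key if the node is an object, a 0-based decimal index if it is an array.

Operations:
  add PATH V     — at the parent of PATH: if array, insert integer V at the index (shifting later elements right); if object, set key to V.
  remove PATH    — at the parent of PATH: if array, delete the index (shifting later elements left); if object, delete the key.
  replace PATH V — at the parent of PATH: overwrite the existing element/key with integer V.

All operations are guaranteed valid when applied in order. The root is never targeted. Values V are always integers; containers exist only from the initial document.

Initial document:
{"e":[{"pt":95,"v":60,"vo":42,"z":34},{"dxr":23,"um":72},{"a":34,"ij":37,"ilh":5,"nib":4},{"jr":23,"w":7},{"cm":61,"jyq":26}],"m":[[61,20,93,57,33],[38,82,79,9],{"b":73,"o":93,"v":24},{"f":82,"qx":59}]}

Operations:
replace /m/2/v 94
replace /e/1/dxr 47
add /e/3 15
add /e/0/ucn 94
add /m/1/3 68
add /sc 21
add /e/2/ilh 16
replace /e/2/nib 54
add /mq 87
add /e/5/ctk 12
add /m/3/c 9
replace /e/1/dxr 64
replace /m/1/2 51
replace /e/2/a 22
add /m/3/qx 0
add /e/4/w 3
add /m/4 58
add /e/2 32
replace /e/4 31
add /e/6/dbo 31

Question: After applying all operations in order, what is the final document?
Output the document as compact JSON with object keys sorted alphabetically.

After op 1 (replace /m/2/v 94): {"e":[{"pt":95,"v":60,"vo":42,"z":34},{"dxr":23,"um":72},{"a":34,"ij":37,"ilh":5,"nib":4},{"jr":23,"w":7},{"cm":61,"jyq":26}],"m":[[61,20,93,57,33],[38,82,79,9],{"b":73,"o":93,"v":94},{"f":82,"qx":59}]}
After op 2 (replace /e/1/dxr 47): {"e":[{"pt":95,"v":60,"vo":42,"z":34},{"dxr":47,"um":72},{"a":34,"ij":37,"ilh":5,"nib":4},{"jr":23,"w":7},{"cm":61,"jyq":26}],"m":[[61,20,93,57,33],[38,82,79,9],{"b":73,"o":93,"v":94},{"f":82,"qx":59}]}
After op 3 (add /e/3 15): {"e":[{"pt":95,"v":60,"vo":42,"z":34},{"dxr":47,"um":72},{"a":34,"ij":37,"ilh":5,"nib":4},15,{"jr":23,"w":7},{"cm":61,"jyq":26}],"m":[[61,20,93,57,33],[38,82,79,9],{"b":73,"o":93,"v":94},{"f":82,"qx":59}]}
After op 4 (add /e/0/ucn 94): {"e":[{"pt":95,"ucn":94,"v":60,"vo":42,"z":34},{"dxr":47,"um":72},{"a":34,"ij":37,"ilh":5,"nib":4},15,{"jr":23,"w":7},{"cm":61,"jyq":26}],"m":[[61,20,93,57,33],[38,82,79,9],{"b":73,"o":93,"v":94},{"f":82,"qx":59}]}
After op 5 (add /m/1/3 68): {"e":[{"pt":95,"ucn":94,"v":60,"vo":42,"z":34},{"dxr":47,"um":72},{"a":34,"ij":37,"ilh":5,"nib":4},15,{"jr":23,"w":7},{"cm":61,"jyq":26}],"m":[[61,20,93,57,33],[38,82,79,68,9],{"b":73,"o":93,"v":94},{"f":82,"qx":59}]}
After op 6 (add /sc 21): {"e":[{"pt":95,"ucn":94,"v":60,"vo":42,"z":34},{"dxr":47,"um":72},{"a":34,"ij":37,"ilh":5,"nib":4},15,{"jr":23,"w":7},{"cm":61,"jyq":26}],"m":[[61,20,93,57,33],[38,82,79,68,9],{"b":73,"o":93,"v":94},{"f":82,"qx":59}],"sc":21}
After op 7 (add /e/2/ilh 16): {"e":[{"pt":95,"ucn":94,"v":60,"vo":42,"z":34},{"dxr":47,"um":72},{"a":34,"ij":37,"ilh":16,"nib":4},15,{"jr":23,"w":7},{"cm":61,"jyq":26}],"m":[[61,20,93,57,33],[38,82,79,68,9],{"b":73,"o":93,"v":94},{"f":82,"qx":59}],"sc":21}
After op 8 (replace /e/2/nib 54): {"e":[{"pt":95,"ucn":94,"v":60,"vo":42,"z":34},{"dxr":47,"um":72},{"a":34,"ij":37,"ilh":16,"nib":54},15,{"jr":23,"w":7},{"cm":61,"jyq":26}],"m":[[61,20,93,57,33],[38,82,79,68,9],{"b":73,"o":93,"v":94},{"f":82,"qx":59}],"sc":21}
After op 9 (add /mq 87): {"e":[{"pt":95,"ucn":94,"v":60,"vo":42,"z":34},{"dxr":47,"um":72},{"a":34,"ij":37,"ilh":16,"nib":54},15,{"jr":23,"w":7},{"cm":61,"jyq":26}],"m":[[61,20,93,57,33],[38,82,79,68,9],{"b":73,"o":93,"v":94},{"f":82,"qx":59}],"mq":87,"sc":21}
After op 10 (add /e/5/ctk 12): {"e":[{"pt":95,"ucn":94,"v":60,"vo":42,"z":34},{"dxr":47,"um":72},{"a":34,"ij":37,"ilh":16,"nib":54},15,{"jr":23,"w":7},{"cm":61,"ctk":12,"jyq":26}],"m":[[61,20,93,57,33],[38,82,79,68,9],{"b":73,"o":93,"v":94},{"f":82,"qx":59}],"mq":87,"sc":21}
After op 11 (add /m/3/c 9): {"e":[{"pt":95,"ucn":94,"v":60,"vo":42,"z":34},{"dxr":47,"um":72},{"a":34,"ij":37,"ilh":16,"nib":54},15,{"jr":23,"w":7},{"cm":61,"ctk":12,"jyq":26}],"m":[[61,20,93,57,33],[38,82,79,68,9],{"b":73,"o":93,"v":94},{"c":9,"f":82,"qx":59}],"mq":87,"sc":21}
After op 12 (replace /e/1/dxr 64): {"e":[{"pt":95,"ucn":94,"v":60,"vo":42,"z":34},{"dxr":64,"um":72},{"a":34,"ij":37,"ilh":16,"nib":54},15,{"jr":23,"w":7},{"cm":61,"ctk":12,"jyq":26}],"m":[[61,20,93,57,33],[38,82,79,68,9],{"b":73,"o":93,"v":94},{"c":9,"f":82,"qx":59}],"mq":87,"sc":21}
After op 13 (replace /m/1/2 51): {"e":[{"pt":95,"ucn":94,"v":60,"vo":42,"z":34},{"dxr":64,"um":72},{"a":34,"ij":37,"ilh":16,"nib":54},15,{"jr":23,"w":7},{"cm":61,"ctk":12,"jyq":26}],"m":[[61,20,93,57,33],[38,82,51,68,9],{"b":73,"o":93,"v":94},{"c":9,"f":82,"qx":59}],"mq":87,"sc":21}
After op 14 (replace /e/2/a 22): {"e":[{"pt":95,"ucn":94,"v":60,"vo":42,"z":34},{"dxr":64,"um":72},{"a":22,"ij":37,"ilh":16,"nib":54},15,{"jr":23,"w":7},{"cm":61,"ctk":12,"jyq":26}],"m":[[61,20,93,57,33],[38,82,51,68,9],{"b":73,"o":93,"v":94},{"c":9,"f":82,"qx":59}],"mq":87,"sc":21}
After op 15 (add /m/3/qx 0): {"e":[{"pt":95,"ucn":94,"v":60,"vo":42,"z":34},{"dxr":64,"um":72},{"a":22,"ij":37,"ilh":16,"nib":54},15,{"jr":23,"w":7},{"cm":61,"ctk":12,"jyq":26}],"m":[[61,20,93,57,33],[38,82,51,68,9],{"b":73,"o":93,"v":94},{"c":9,"f":82,"qx":0}],"mq":87,"sc":21}
After op 16 (add /e/4/w 3): {"e":[{"pt":95,"ucn":94,"v":60,"vo":42,"z":34},{"dxr":64,"um":72},{"a":22,"ij":37,"ilh":16,"nib":54},15,{"jr":23,"w":3},{"cm":61,"ctk":12,"jyq":26}],"m":[[61,20,93,57,33],[38,82,51,68,9],{"b":73,"o":93,"v":94},{"c":9,"f":82,"qx":0}],"mq":87,"sc":21}
After op 17 (add /m/4 58): {"e":[{"pt":95,"ucn":94,"v":60,"vo":42,"z":34},{"dxr":64,"um":72},{"a":22,"ij":37,"ilh":16,"nib":54},15,{"jr":23,"w":3},{"cm":61,"ctk":12,"jyq":26}],"m":[[61,20,93,57,33],[38,82,51,68,9],{"b":73,"o":93,"v":94},{"c":9,"f":82,"qx":0},58],"mq":87,"sc":21}
After op 18 (add /e/2 32): {"e":[{"pt":95,"ucn":94,"v":60,"vo":42,"z":34},{"dxr":64,"um":72},32,{"a":22,"ij":37,"ilh":16,"nib":54},15,{"jr":23,"w":3},{"cm":61,"ctk":12,"jyq":26}],"m":[[61,20,93,57,33],[38,82,51,68,9],{"b":73,"o":93,"v":94},{"c":9,"f":82,"qx":0},58],"mq":87,"sc":21}
After op 19 (replace /e/4 31): {"e":[{"pt":95,"ucn":94,"v":60,"vo":42,"z":34},{"dxr":64,"um":72},32,{"a":22,"ij":37,"ilh":16,"nib":54},31,{"jr":23,"w":3},{"cm":61,"ctk":12,"jyq":26}],"m":[[61,20,93,57,33],[38,82,51,68,9],{"b":73,"o":93,"v":94},{"c":9,"f":82,"qx":0},58],"mq":87,"sc":21}
After op 20 (add /e/6/dbo 31): {"e":[{"pt":95,"ucn":94,"v":60,"vo":42,"z":34},{"dxr":64,"um":72},32,{"a":22,"ij":37,"ilh":16,"nib":54},31,{"jr":23,"w":3},{"cm":61,"ctk":12,"dbo":31,"jyq":26}],"m":[[61,20,93,57,33],[38,82,51,68,9],{"b":73,"o":93,"v":94},{"c":9,"f":82,"qx":0},58],"mq":87,"sc":21}

Answer: {"e":[{"pt":95,"ucn":94,"v":60,"vo":42,"z":34},{"dxr":64,"um":72},32,{"a":22,"ij":37,"ilh":16,"nib":54},31,{"jr":23,"w":3},{"cm":61,"ctk":12,"dbo":31,"jyq":26}],"m":[[61,20,93,57,33],[38,82,51,68,9],{"b":73,"o":93,"v":94},{"c":9,"f":82,"qx":0},58],"mq":87,"sc":21}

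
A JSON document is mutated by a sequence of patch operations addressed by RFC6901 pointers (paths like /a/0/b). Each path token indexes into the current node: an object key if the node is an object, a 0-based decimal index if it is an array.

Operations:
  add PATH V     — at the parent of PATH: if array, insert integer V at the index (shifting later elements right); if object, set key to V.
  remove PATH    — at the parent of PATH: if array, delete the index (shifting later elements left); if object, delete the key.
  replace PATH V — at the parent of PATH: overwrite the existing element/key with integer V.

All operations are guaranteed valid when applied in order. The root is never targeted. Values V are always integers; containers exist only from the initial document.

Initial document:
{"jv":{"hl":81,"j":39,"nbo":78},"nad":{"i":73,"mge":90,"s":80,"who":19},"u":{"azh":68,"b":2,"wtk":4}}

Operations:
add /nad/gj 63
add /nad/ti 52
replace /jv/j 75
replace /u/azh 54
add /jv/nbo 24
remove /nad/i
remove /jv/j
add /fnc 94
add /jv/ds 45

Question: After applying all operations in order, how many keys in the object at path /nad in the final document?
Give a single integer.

Answer: 5

Derivation:
After op 1 (add /nad/gj 63): {"jv":{"hl":81,"j":39,"nbo":78},"nad":{"gj":63,"i":73,"mge":90,"s":80,"who":19},"u":{"azh":68,"b":2,"wtk":4}}
After op 2 (add /nad/ti 52): {"jv":{"hl":81,"j":39,"nbo":78},"nad":{"gj":63,"i":73,"mge":90,"s":80,"ti":52,"who":19},"u":{"azh":68,"b":2,"wtk":4}}
After op 3 (replace /jv/j 75): {"jv":{"hl":81,"j":75,"nbo":78},"nad":{"gj":63,"i":73,"mge":90,"s":80,"ti":52,"who":19},"u":{"azh":68,"b":2,"wtk":4}}
After op 4 (replace /u/azh 54): {"jv":{"hl":81,"j":75,"nbo":78},"nad":{"gj":63,"i":73,"mge":90,"s":80,"ti":52,"who":19},"u":{"azh":54,"b":2,"wtk":4}}
After op 5 (add /jv/nbo 24): {"jv":{"hl":81,"j":75,"nbo":24},"nad":{"gj":63,"i":73,"mge":90,"s":80,"ti":52,"who":19},"u":{"azh":54,"b":2,"wtk":4}}
After op 6 (remove /nad/i): {"jv":{"hl":81,"j":75,"nbo":24},"nad":{"gj":63,"mge":90,"s":80,"ti":52,"who":19},"u":{"azh":54,"b":2,"wtk":4}}
After op 7 (remove /jv/j): {"jv":{"hl":81,"nbo":24},"nad":{"gj":63,"mge":90,"s":80,"ti":52,"who":19},"u":{"azh":54,"b":2,"wtk":4}}
After op 8 (add /fnc 94): {"fnc":94,"jv":{"hl":81,"nbo":24},"nad":{"gj":63,"mge":90,"s":80,"ti":52,"who":19},"u":{"azh":54,"b":2,"wtk":4}}
After op 9 (add /jv/ds 45): {"fnc":94,"jv":{"ds":45,"hl":81,"nbo":24},"nad":{"gj":63,"mge":90,"s":80,"ti":52,"who":19},"u":{"azh":54,"b":2,"wtk":4}}
Size at path /nad: 5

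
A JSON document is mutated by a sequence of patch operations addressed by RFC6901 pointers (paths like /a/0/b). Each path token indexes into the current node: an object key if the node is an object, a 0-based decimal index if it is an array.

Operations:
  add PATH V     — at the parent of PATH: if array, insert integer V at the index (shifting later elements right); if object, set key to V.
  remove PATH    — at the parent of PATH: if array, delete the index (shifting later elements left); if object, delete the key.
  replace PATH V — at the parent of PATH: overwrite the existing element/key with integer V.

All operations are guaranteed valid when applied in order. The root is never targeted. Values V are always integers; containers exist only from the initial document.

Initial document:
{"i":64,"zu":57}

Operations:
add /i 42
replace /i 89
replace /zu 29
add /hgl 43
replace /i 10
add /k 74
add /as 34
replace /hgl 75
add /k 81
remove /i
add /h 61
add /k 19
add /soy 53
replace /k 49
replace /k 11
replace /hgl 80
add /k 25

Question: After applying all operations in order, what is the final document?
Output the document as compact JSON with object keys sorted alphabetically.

Answer: {"as":34,"h":61,"hgl":80,"k":25,"soy":53,"zu":29}

Derivation:
After op 1 (add /i 42): {"i":42,"zu":57}
After op 2 (replace /i 89): {"i":89,"zu":57}
After op 3 (replace /zu 29): {"i":89,"zu":29}
After op 4 (add /hgl 43): {"hgl":43,"i":89,"zu":29}
After op 5 (replace /i 10): {"hgl":43,"i":10,"zu":29}
After op 6 (add /k 74): {"hgl":43,"i":10,"k":74,"zu":29}
After op 7 (add /as 34): {"as":34,"hgl":43,"i":10,"k":74,"zu":29}
After op 8 (replace /hgl 75): {"as":34,"hgl":75,"i":10,"k":74,"zu":29}
After op 9 (add /k 81): {"as":34,"hgl":75,"i":10,"k":81,"zu":29}
After op 10 (remove /i): {"as":34,"hgl":75,"k":81,"zu":29}
After op 11 (add /h 61): {"as":34,"h":61,"hgl":75,"k":81,"zu":29}
After op 12 (add /k 19): {"as":34,"h":61,"hgl":75,"k":19,"zu":29}
After op 13 (add /soy 53): {"as":34,"h":61,"hgl":75,"k":19,"soy":53,"zu":29}
After op 14 (replace /k 49): {"as":34,"h":61,"hgl":75,"k":49,"soy":53,"zu":29}
After op 15 (replace /k 11): {"as":34,"h":61,"hgl":75,"k":11,"soy":53,"zu":29}
After op 16 (replace /hgl 80): {"as":34,"h":61,"hgl":80,"k":11,"soy":53,"zu":29}
After op 17 (add /k 25): {"as":34,"h":61,"hgl":80,"k":25,"soy":53,"zu":29}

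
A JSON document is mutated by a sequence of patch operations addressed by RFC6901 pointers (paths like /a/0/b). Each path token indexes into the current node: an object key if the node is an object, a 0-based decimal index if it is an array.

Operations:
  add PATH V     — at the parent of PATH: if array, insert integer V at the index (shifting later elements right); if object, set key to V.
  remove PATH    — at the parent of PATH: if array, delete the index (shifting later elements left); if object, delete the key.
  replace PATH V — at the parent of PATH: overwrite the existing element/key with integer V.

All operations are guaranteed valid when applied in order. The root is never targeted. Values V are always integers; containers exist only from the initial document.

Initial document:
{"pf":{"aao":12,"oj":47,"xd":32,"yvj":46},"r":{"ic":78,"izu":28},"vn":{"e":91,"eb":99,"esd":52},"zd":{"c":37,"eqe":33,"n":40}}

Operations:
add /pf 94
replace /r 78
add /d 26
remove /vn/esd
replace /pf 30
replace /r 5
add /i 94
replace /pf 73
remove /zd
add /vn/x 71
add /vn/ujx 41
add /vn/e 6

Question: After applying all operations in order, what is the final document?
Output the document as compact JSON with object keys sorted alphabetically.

After op 1 (add /pf 94): {"pf":94,"r":{"ic":78,"izu":28},"vn":{"e":91,"eb":99,"esd":52},"zd":{"c":37,"eqe":33,"n":40}}
After op 2 (replace /r 78): {"pf":94,"r":78,"vn":{"e":91,"eb":99,"esd":52},"zd":{"c":37,"eqe":33,"n":40}}
After op 3 (add /d 26): {"d":26,"pf":94,"r":78,"vn":{"e":91,"eb":99,"esd":52},"zd":{"c":37,"eqe":33,"n":40}}
After op 4 (remove /vn/esd): {"d":26,"pf":94,"r":78,"vn":{"e":91,"eb":99},"zd":{"c":37,"eqe":33,"n":40}}
After op 5 (replace /pf 30): {"d":26,"pf":30,"r":78,"vn":{"e":91,"eb":99},"zd":{"c":37,"eqe":33,"n":40}}
After op 6 (replace /r 5): {"d":26,"pf":30,"r":5,"vn":{"e":91,"eb":99},"zd":{"c":37,"eqe":33,"n":40}}
After op 7 (add /i 94): {"d":26,"i":94,"pf":30,"r":5,"vn":{"e":91,"eb":99},"zd":{"c":37,"eqe":33,"n":40}}
After op 8 (replace /pf 73): {"d":26,"i":94,"pf":73,"r":5,"vn":{"e":91,"eb":99},"zd":{"c":37,"eqe":33,"n":40}}
After op 9 (remove /zd): {"d":26,"i":94,"pf":73,"r":5,"vn":{"e":91,"eb":99}}
After op 10 (add /vn/x 71): {"d":26,"i":94,"pf":73,"r":5,"vn":{"e":91,"eb":99,"x":71}}
After op 11 (add /vn/ujx 41): {"d":26,"i":94,"pf":73,"r":5,"vn":{"e":91,"eb":99,"ujx":41,"x":71}}
After op 12 (add /vn/e 6): {"d":26,"i":94,"pf":73,"r":5,"vn":{"e":6,"eb":99,"ujx":41,"x":71}}

Answer: {"d":26,"i":94,"pf":73,"r":5,"vn":{"e":6,"eb":99,"ujx":41,"x":71}}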